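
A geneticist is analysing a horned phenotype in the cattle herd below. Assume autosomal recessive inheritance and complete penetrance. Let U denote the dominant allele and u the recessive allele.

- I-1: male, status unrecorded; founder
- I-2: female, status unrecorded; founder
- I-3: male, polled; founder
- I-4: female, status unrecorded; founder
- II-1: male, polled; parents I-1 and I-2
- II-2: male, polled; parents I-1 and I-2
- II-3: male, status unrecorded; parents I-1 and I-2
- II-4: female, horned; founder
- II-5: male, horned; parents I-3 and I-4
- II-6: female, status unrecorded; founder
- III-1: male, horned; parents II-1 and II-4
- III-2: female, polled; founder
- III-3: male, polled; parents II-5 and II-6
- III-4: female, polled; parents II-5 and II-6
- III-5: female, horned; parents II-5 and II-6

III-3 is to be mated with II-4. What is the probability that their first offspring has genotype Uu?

III-3 is polled so carries U and received u from II-5 (uu), so III-3 is Uu.
II-4 is horned, so II-4 is uu.
The cross gives 1/2 Uu : 1/2 uu, so P(offspring has genotype Uu) = 1/2.

1/2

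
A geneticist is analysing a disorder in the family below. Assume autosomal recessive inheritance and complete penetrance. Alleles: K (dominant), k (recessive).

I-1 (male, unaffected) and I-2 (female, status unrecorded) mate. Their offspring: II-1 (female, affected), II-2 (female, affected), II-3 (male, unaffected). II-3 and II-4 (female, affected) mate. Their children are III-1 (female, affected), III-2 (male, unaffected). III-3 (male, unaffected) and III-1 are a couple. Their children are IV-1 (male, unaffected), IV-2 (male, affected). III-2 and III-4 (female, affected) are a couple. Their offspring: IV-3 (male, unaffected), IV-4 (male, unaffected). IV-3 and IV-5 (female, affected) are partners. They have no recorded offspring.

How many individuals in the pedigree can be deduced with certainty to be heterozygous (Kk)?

Obligate heterozygotes: I-1 is unaffected so carries K and passed k to II-1 (kk), so I-1 is Kk; II-3 is unaffected so carries K and passed k to III-1 (kk), so II-3 is Kk; III-2 is unaffected so carries K and received k from II-4 (kk), so III-2 is Kk; III-3 is unaffected so carries K and passed k to IV-2 (kk), so III-3 is Kk; IV-1 is unaffected so carries K and received k from III-1 (kk), so IV-1 is Kk; IV-3 is unaffected so carries K and received k from III-4 (kk), so IV-3 is Kk; IV-4 is unaffected so carries K and received k from III-4 (kk), so IV-4 is Kk.
Every other individual is either homozygous by phenotype or has at least one consistent homozygous assignment, so the count is 7.

7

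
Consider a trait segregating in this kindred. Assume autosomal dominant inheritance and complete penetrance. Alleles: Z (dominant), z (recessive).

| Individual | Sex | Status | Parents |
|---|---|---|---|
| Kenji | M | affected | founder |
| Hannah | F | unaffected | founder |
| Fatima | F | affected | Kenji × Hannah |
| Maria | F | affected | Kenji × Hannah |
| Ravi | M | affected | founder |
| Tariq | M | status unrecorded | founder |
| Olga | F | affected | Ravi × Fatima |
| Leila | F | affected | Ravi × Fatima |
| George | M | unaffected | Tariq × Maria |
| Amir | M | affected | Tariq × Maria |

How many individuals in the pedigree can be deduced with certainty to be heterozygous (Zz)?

Obligate heterozygotes: Fatima is affected so carries Z and received z from Hannah (zz), so Fatima is Zz; Maria is affected so carries Z and received z from Hannah (zz), so Maria is Zz.
Every other individual is either homozygous by phenotype or has at least one consistent homozygous assignment, so the count is 2.

2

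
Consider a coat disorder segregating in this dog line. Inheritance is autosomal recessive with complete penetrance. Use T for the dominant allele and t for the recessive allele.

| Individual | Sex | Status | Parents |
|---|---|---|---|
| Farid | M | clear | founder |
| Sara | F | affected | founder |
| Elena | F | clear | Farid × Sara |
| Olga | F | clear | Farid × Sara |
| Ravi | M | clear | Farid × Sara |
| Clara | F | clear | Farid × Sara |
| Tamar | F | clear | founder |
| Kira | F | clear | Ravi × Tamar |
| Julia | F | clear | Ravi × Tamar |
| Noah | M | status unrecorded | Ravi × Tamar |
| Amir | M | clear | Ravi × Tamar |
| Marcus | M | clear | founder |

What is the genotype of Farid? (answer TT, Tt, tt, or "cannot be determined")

cannot be determined

Farid's phenotype allows TT or Tt, and no parent or child forces a single allele at both positions; consistent genotype assignments exist with Farid as TT or Tt.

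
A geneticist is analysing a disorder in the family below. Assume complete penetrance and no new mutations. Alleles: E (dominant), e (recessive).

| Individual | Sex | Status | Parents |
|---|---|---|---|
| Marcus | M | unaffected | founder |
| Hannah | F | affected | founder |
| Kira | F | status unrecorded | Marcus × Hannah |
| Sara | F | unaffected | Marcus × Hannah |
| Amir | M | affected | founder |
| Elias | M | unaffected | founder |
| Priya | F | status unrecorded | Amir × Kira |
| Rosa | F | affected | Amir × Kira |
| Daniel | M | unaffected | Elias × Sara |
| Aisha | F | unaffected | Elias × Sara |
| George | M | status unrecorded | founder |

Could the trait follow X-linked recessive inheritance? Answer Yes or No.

Yes

A consistent assignment under X-linked recessive exists: Marcus X^E Y, Hannah X^e X^e, Kira X^E X^e, Sara X^E X^e, Amir X^e Y, Elias X^E Y, Priya X^E X^e, Rosa X^e X^e, Daniel X^E Y, Aisha X^E X^E, George X^E Y.
In this assignment every recorded phenotype matches its genotype and every non-founder's genotype is obtainable from its parents' genotypes, so the pedigree is consistent.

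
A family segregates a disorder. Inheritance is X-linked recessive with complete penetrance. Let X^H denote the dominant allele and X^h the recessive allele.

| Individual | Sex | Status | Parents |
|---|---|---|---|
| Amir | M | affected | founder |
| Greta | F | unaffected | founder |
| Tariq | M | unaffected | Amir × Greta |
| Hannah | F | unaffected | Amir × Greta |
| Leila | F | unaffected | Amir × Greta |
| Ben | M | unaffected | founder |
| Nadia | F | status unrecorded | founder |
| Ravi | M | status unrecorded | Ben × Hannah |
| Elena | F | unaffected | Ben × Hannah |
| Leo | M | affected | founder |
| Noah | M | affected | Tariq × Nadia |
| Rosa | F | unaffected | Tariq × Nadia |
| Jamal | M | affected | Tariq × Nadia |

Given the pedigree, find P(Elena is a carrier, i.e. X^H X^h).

Ben is unaffected, so Ben is X^H Y.
Hannah is unaffected so carries H and received h from Amir (X^h Y), so Hannah is X^H X^h.
Their cross gives offspring ratios 1/2 X^H X^H : 1/2 X^H X^h. Conditioning on Elena being unaffected, P(X^H X^h) = 1/2 / 1 = 1/2.

1/2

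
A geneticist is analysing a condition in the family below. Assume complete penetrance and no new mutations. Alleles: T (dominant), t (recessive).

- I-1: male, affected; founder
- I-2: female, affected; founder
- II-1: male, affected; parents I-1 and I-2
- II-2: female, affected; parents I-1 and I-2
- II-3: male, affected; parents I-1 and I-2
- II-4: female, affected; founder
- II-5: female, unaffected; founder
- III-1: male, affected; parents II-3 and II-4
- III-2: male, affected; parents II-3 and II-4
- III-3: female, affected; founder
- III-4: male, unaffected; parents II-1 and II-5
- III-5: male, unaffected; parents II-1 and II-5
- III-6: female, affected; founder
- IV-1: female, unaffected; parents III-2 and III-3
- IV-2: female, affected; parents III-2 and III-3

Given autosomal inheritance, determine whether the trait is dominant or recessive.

dominant

III-2 and III-3 are both affected yet have an unaffected child IV-1. Under a recessive model two affected parents are homozygous and every child would be affected, so the trait cannot be recessive.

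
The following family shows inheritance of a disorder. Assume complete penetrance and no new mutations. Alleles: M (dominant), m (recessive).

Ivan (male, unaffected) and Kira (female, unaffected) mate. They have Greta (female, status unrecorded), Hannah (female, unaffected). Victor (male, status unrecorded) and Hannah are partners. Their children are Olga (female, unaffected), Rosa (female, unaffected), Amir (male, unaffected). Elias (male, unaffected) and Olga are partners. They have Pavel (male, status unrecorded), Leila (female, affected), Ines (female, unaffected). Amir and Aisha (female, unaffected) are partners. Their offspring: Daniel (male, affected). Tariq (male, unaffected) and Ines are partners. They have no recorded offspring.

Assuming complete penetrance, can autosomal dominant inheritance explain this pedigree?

No

Under autosomal dominant, Leila (affected, female) cannot arise from Elias (unaffected) × Olga (unaffected).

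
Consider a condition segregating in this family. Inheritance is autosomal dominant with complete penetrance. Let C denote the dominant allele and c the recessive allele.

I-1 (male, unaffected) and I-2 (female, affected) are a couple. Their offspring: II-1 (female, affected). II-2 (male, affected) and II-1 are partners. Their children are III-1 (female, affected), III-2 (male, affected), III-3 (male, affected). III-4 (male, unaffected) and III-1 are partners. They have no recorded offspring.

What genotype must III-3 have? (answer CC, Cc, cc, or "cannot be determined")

cannot be determined

III-3's phenotype allows CC or Cc, and no parent or child forces a single allele at both positions; consistent genotype assignments exist with III-3 as CC or Cc.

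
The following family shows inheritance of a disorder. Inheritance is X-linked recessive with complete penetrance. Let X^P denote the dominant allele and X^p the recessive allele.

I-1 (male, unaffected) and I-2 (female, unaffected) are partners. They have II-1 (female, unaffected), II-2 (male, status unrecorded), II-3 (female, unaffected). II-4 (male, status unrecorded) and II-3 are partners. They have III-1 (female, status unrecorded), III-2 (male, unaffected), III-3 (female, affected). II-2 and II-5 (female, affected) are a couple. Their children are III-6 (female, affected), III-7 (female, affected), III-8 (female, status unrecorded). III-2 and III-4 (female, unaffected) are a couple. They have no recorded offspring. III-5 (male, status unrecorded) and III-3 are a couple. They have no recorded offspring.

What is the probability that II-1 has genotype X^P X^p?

I-1 is unaffected, so I-1 is X^P Y.
I-2 is unaffected so carries P and passed p to II-2 (X^p Y), so I-2 is X^P X^p.
Their cross gives offspring ratios 1/2 X^P X^P : 1/2 X^P X^p. Conditioning on II-1 being unaffected, P(X^P X^p) = 1/2 / 1 = 1/2.

1/2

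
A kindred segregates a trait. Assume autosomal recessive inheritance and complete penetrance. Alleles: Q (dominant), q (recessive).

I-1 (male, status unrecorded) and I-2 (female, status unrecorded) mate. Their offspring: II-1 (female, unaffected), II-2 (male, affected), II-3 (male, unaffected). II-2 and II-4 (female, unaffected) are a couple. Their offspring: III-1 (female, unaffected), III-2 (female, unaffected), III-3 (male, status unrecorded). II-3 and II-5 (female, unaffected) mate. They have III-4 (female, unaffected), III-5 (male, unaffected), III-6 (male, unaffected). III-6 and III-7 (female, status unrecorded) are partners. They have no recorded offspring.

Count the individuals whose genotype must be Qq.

Obligate heterozygotes: III-1 is unaffected so carries Q and received q from II-2 (qq), so III-1 is Qq; III-2 is unaffected so carries Q and received q from II-2 (qq), so III-2 is Qq.
Every other individual is either homozygous by phenotype or has at least one consistent homozygous assignment, so the count is 2.

2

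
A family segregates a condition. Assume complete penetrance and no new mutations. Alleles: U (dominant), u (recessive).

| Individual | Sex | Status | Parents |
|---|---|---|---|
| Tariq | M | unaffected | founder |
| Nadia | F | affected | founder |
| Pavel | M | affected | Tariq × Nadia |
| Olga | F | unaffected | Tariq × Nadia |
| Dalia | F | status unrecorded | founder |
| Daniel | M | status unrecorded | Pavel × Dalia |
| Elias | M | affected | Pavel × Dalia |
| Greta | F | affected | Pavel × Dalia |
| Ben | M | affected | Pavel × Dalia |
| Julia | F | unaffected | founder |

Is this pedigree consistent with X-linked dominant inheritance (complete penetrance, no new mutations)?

A consistent assignment under X-linked dominant exists: Tariq X^u Y, Nadia X^U X^u, Pavel X^U Y, Olga X^u X^u, Dalia X^U X^U, Daniel X^U Y, Elias X^U Y, Greta X^U X^U, Ben X^U Y, Julia X^u X^u.
In this assignment every recorded phenotype matches its genotype and every non-founder's genotype is obtainable from its parents' genotypes, so the pedigree is consistent.

Yes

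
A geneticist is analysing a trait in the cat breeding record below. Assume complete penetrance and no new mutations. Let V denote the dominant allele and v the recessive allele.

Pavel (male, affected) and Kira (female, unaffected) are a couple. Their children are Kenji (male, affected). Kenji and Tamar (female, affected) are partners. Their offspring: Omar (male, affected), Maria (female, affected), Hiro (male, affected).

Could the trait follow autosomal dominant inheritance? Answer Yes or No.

Yes

A consistent assignment under autosomal dominant exists: Pavel VV, Kira vv, Kenji Vv, Tamar VV, Omar VV, Maria VV, Hiro VV.
In this assignment every recorded phenotype matches its genotype and every non-founder's genotype is obtainable from its parents' genotypes, so the pedigree is consistent.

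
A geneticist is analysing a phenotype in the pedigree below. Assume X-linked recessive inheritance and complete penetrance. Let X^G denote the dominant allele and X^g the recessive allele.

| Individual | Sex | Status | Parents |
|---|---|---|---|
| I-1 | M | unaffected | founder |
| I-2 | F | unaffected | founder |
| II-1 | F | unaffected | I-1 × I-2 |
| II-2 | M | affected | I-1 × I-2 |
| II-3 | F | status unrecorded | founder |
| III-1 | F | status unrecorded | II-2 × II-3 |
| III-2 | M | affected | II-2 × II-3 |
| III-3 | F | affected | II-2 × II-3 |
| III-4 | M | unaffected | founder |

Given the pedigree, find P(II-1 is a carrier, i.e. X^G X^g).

1/2

I-1 is unaffected, so I-1 is X^G Y.
I-2 is unaffected so carries G and passed g to II-2 (X^g Y), so I-2 is X^G X^g.
Their cross gives offspring ratios 1/2 X^G X^G : 1/2 X^G X^g. Conditioning on II-1 being unaffected, P(X^G X^g) = 1/2 / 1 = 1/2.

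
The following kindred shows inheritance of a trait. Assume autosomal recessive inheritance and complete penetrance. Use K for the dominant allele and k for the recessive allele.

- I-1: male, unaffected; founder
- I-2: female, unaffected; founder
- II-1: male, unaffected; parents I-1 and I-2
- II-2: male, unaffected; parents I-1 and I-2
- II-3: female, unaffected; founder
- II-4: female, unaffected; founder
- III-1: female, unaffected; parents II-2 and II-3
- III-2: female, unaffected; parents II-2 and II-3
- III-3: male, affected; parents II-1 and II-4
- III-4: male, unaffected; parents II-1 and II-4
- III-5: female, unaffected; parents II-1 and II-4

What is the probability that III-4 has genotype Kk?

II-1 is unaffected so carries K and passed k to III-3 (kk), so II-1 is Kk.
II-4 is unaffected so carries K and passed k to III-3 (kk), so II-4 is Kk.
Their cross gives offspring ratios 1/4 KK : 1/2 Kk : 1/4 kk. Conditioning on III-4 being unaffected, P(Kk) = 1/2 / 3/4 = 2/3.

2/3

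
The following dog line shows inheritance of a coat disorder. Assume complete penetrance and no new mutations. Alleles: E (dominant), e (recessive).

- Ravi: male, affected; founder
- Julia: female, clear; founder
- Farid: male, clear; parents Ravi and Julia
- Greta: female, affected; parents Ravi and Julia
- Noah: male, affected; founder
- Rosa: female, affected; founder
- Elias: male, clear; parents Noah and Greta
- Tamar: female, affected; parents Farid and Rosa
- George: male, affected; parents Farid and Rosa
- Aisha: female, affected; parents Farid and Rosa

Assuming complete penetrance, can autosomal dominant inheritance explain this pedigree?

Yes

A consistent assignment under autosomal dominant exists: Ravi Ee, Julia ee, Farid ee, Greta Ee, Noah Ee, Rosa EE, Elias ee, Tamar Ee, George Ee, Aisha Ee.
In this assignment every recorded phenotype matches its genotype and every non-founder's genotype is obtainable from its parents' genotypes, so the pedigree is consistent.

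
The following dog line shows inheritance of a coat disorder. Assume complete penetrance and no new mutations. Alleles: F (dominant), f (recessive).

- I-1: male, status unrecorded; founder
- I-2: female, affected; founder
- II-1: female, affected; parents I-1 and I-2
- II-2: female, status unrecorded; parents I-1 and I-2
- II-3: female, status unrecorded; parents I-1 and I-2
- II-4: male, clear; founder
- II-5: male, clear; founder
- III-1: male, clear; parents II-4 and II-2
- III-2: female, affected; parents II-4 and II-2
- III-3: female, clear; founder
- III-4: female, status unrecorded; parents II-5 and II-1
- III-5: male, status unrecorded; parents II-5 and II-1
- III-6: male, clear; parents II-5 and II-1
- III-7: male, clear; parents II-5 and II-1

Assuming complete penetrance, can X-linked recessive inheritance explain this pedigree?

Under X-linked recessive, III-2 (affected, female) cannot arise from II-4 (clear) × II-2 (unrecorded).

No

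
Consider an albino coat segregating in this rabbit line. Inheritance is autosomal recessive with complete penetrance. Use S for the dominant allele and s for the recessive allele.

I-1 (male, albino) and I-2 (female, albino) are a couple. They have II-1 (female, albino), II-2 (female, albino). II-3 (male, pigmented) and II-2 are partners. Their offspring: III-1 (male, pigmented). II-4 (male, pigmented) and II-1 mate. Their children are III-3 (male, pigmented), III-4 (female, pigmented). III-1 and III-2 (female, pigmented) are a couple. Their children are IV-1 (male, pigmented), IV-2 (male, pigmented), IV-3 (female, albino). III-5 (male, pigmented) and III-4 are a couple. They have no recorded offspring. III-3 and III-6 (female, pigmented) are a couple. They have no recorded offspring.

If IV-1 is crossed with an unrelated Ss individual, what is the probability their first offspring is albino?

1/6

III-1 is pigmented so carries S and received s from II-2 (ss), so III-1 is Ss.
III-2 is pigmented so carries S and passed s to IV-3 (ss), so III-2 is Ss.
IV-1 is a pigmented offspring of III-1 (Ss) × III-2 (Ss), whose cross gives 1/4 SS : 1/2 Ss : 1/4 ss; conditioning on being pigmented, IV-1 is SS with probability 1/3, Ss with probability 2/3.
Summing over parental genotype combinations, P(offspring is albino) = 2/3·1/4 = 1/6.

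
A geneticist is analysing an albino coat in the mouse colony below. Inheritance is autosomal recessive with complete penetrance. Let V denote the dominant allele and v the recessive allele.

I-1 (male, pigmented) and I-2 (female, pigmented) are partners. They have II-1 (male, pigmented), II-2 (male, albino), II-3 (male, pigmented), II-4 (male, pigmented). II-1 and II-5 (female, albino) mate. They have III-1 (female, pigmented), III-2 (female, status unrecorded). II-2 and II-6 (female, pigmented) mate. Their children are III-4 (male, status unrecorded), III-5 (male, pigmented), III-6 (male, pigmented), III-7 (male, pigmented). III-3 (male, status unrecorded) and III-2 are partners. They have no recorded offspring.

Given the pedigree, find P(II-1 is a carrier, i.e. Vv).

1/2

I-1 is pigmented so carries V and passed v to II-2 (vv), so I-1 is Vv.
I-2 is pigmented so carries V and passed v to II-2 (vv), so I-2 is Vv.
Their cross gives offspring ratios 1/4 VV : 1/2 Vv : 1/4 vv. Conditioning on II-1 being pigmented, P(Vv) = 1/2 / 3/4 = 2/3 before taking II-1's own offspring into account.
II-5 is albino, so II-5 is vv.
Now use II-1's offspring. Probability of each recorded status — pigmented daughter III-1: 1/2 if II-1 is Vv, 1 if VV. (III-2: equally likely either way, so uninformative.)
Bayes: P(Vv) = 2/3·1/2 / (2/3·1/2 + 1/3·1) = 1/2.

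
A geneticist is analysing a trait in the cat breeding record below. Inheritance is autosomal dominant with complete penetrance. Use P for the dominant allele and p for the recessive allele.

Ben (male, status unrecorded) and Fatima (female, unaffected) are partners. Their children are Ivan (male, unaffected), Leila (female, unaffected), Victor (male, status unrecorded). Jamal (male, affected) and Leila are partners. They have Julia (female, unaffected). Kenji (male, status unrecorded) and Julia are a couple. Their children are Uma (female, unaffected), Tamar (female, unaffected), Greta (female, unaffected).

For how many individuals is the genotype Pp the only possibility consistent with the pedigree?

Obligate heterozygotes: Jamal is affected so carries P and passed p to Julia (pp), so Jamal is Pp.
Every other individual is either homozygous by phenotype or has at least one consistent homozygous assignment, so the count is 1.

1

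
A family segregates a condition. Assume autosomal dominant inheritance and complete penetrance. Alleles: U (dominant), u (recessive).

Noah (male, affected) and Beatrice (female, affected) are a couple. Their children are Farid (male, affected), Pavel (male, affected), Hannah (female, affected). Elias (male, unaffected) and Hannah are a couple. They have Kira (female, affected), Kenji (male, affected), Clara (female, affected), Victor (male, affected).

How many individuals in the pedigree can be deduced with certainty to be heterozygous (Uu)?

Obligate heterozygotes: Kira is affected so carries U and received u from Elias (uu), so Kira is Uu; Kenji is affected so carries U and received u from Elias (uu), so Kenji is Uu; Clara is affected so carries U and received u from Elias (uu), so Clara is Uu; Victor is affected so carries U and received u from Elias (uu), so Victor is Uu.
Every other individual is either homozygous by phenotype or has at least one consistent homozygous assignment, so the count is 4.

4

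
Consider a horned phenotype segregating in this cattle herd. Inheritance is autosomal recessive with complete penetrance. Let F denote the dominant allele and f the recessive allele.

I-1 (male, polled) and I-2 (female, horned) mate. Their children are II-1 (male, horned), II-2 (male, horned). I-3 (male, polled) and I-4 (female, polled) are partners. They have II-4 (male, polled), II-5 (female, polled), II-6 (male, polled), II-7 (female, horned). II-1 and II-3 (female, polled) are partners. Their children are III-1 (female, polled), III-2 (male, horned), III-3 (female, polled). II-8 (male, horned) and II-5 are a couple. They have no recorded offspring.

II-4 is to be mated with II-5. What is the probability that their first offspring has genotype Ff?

I-3 is polled so carries F and passed f to II-7 (ff), so I-3 is Ff.
I-4 is polled so carries F and passed f to II-7 (ff), so I-4 is Ff.
II-4 is a polled offspring of I-3 (Ff) × I-4 (Ff), whose cross gives 1/4 FF : 1/2 Ff : 1/4 ff; conditioning on being polled, II-4 is FF with probability 1/3, Ff with probability 2/3.
II-5 is a polled offspring of I-3 (Ff) × I-4 (Ff), whose cross gives 1/4 FF : 1/2 Ff : 1/4 ff; conditioning on being polled, II-5 is FF with probability 1/3, Ff with probability 2/3.
Summing over parental genotype combinations, P(offspring has genotype Ff) = 2/9·1/2 + 2/9·1/2 + 4/9·1/2 = 4/9.

4/9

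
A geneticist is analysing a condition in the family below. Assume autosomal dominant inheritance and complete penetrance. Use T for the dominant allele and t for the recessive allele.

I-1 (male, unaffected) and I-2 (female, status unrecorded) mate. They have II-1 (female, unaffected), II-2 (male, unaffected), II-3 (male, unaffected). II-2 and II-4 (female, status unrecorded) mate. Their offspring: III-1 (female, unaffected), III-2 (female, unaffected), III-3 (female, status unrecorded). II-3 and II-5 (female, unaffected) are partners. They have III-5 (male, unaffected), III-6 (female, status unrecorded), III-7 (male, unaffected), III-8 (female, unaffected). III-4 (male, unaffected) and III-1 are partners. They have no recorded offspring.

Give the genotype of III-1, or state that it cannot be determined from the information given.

III-1 is unaffected, so III-1 is tt.

tt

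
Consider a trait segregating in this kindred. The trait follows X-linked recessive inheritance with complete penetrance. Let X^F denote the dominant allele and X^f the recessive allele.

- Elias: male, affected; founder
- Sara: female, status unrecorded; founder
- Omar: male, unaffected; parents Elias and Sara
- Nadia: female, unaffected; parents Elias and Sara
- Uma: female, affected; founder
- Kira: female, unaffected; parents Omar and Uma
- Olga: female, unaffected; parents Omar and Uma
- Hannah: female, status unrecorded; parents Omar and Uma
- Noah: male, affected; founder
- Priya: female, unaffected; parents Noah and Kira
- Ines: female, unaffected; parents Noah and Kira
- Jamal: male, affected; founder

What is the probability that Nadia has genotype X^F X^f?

1

Nadia is unaffected so carries F and received f from Elias (X^f Y), so Nadia is X^F X^f, giving P(X^F X^f) = 1.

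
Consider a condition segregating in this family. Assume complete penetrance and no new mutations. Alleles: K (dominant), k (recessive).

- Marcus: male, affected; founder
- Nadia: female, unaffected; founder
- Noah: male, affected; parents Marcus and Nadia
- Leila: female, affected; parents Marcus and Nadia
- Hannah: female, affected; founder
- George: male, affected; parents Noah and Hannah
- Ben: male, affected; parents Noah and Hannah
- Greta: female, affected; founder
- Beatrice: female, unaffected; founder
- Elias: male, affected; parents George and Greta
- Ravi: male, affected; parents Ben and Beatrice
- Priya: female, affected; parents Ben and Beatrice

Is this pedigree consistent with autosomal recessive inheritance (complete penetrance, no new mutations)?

A consistent assignment under autosomal recessive exists: Marcus kk, Nadia Kk, Noah kk, Leila kk, Hannah kk, George kk, Ben kk, Greta kk, Beatrice Kk, Elias kk, Ravi kk, Priya kk.
In this assignment every recorded phenotype matches its genotype and every non-founder's genotype is obtainable from its parents' genotypes, so the pedigree is consistent.

Yes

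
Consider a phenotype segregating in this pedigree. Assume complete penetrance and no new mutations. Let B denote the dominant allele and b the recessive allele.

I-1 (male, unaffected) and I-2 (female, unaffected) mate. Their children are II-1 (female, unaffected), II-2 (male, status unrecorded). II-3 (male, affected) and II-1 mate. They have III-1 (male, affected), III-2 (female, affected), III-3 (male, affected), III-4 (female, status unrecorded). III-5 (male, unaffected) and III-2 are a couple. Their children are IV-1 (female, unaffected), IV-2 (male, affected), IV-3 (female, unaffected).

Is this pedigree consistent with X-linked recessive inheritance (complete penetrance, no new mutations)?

Yes

A consistent assignment under X-linked recessive exists: I-1 X^B Y, I-2 X^B X^b, II-1 X^B X^b, II-2 X^B Y, II-3 X^b Y, III-1 X^b Y, III-2 X^b X^b, III-3 X^b Y, III-4 X^B X^b, III-5 X^B Y, IV-1 X^B X^b, IV-2 X^b Y, IV-3 X^B X^b.
In this assignment every recorded phenotype matches its genotype and every non-founder's genotype is obtainable from its parents' genotypes, so the pedigree is consistent.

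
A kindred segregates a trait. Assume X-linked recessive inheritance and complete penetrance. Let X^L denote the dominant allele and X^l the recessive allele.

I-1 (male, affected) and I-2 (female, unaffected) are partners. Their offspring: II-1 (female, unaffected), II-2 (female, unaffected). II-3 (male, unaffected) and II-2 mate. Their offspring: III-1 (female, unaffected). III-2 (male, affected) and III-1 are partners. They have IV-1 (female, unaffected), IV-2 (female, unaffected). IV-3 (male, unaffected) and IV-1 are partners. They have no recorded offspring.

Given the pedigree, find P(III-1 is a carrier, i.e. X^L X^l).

II-3 is unaffected, so II-3 is X^L Y.
II-2 is unaffected so carries L and received l from I-1 (X^l Y), so II-2 is X^L X^l.
Their cross gives offspring ratios 1/2 X^L X^L : 1/2 X^L X^l. Conditioning on III-1 being unaffected, P(X^L X^l) = 1/2 / 1 = 1/2 before taking III-1's own offspring into account.
III-2 is affected, so III-2 is X^l Y.
Now use III-1's offspring. Probability of each recorded status — unaffected daughter IV-1: 1/2 if III-1 is X^L X^l, 1 if X^L X^L; unaffected daughter IV-2: 1/2 if III-1 is X^L X^l, 1 if X^L X^L.
Bayes: P(X^L X^l) = 1/2·1/4 / (1/2·1/4 + 1/2·1) = 1/5.

1/5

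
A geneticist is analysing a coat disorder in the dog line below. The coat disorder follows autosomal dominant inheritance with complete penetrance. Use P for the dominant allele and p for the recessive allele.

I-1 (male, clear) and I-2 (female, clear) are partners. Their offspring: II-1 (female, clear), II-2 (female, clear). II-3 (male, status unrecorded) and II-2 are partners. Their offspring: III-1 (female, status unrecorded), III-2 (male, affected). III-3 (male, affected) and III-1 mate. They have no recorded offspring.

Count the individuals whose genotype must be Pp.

1

Obligate heterozygotes: III-2 is affected so carries P and received p from II-2 (pp), so III-2 is Pp.
Every other individual is either homozygous by phenotype or has at least one consistent homozygous assignment, so the count is 1.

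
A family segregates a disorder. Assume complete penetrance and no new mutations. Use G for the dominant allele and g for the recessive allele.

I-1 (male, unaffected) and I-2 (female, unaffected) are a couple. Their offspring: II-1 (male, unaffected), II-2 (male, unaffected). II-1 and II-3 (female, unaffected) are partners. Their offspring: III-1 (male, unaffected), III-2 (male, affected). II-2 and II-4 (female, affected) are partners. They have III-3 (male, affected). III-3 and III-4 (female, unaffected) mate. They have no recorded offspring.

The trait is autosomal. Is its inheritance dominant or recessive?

II-1 and II-3 are both unaffected yet have an affected child III-2. Under dominance, an affected child requires at least one affected parent, so the trait cannot be dominant.

recessive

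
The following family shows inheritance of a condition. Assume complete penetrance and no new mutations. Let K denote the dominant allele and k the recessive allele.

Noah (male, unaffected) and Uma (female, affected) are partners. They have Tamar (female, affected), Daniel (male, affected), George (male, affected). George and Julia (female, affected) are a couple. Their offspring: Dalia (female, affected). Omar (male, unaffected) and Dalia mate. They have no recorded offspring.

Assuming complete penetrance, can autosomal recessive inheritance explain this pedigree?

A consistent assignment under autosomal recessive exists: Noah Kk, Uma kk, Tamar kk, Daniel kk, George kk, Julia kk, Dalia kk, Omar KK.
In this assignment every recorded phenotype matches its genotype and every non-founder's genotype is obtainable from its parents' genotypes, so the pedigree is consistent.

Yes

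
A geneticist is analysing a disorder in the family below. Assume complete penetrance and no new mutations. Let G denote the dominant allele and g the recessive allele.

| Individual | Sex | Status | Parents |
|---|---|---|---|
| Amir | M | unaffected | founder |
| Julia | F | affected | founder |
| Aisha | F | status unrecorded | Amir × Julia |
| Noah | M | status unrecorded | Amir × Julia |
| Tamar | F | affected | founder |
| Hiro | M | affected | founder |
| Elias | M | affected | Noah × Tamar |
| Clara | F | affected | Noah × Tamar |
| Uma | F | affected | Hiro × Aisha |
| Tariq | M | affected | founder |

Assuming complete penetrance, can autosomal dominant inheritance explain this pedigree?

Yes

A consistent assignment under autosomal dominant exists: Amir gg, Julia GG, Aisha Gg, Noah Gg, Tamar GG, Hiro GG, Elias GG, Clara GG, Uma GG, Tariq GG.
In this assignment every recorded phenotype matches its genotype and every non-founder's genotype is obtainable from its parents' genotypes, so the pedigree is consistent.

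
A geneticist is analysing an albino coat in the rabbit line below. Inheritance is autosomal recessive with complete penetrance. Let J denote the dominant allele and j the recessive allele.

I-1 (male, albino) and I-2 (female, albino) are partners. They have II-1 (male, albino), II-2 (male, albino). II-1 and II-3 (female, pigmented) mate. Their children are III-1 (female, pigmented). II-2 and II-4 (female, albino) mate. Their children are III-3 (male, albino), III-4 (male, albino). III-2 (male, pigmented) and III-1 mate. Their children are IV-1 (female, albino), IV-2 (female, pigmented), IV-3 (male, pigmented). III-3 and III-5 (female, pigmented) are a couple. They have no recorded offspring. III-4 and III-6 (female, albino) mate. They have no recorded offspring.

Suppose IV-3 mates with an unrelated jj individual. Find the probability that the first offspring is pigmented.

III-2 is pigmented so carries J and passed j to IV-1 (jj), so III-2 is Jj.
III-1 is pigmented so carries J and received j from II-1 (jj), so III-1 is Jj.
IV-3 is a pigmented offspring of III-2 (Jj) × III-1 (Jj), whose cross gives 1/4 JJ : 1/2 Jj : 1/4 jj; conditioning on being pigmented, IV-3 is JJ with probability 1/3, Jj with probability 2/3.
Summing over parental genotype combinations, P(offspring is pigmented) = 1/3·1 + 2/3·1/2 = 2/3.

2/3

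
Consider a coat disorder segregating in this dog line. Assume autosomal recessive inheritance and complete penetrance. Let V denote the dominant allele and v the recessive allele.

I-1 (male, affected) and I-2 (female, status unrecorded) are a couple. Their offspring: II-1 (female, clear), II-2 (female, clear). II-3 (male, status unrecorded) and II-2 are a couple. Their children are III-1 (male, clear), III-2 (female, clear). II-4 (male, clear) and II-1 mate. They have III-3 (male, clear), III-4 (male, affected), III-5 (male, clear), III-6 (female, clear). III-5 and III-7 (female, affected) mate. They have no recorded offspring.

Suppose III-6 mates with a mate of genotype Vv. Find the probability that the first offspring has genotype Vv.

II-4 is clear so carries V and passed v to III-4 (vv), so II-4 is Vv.
II-1 is clear so carries V and received v from I-1 (vv), so II-1 is Vv.
III-6 is a clear offspring of II-4 (Vv) × II-1 (Vv), whose cross gives 1/4 VV : 1/2 Vv : 1/4 vv; conditioning on being clear, III-6 is VV with probability 1/3, Vv with probability 2/3.
Summing over parental genotype combinations, P(offspring has genotype Vv) = 1/3·1/2 + 2/3·1/2 = 1/2.

1/2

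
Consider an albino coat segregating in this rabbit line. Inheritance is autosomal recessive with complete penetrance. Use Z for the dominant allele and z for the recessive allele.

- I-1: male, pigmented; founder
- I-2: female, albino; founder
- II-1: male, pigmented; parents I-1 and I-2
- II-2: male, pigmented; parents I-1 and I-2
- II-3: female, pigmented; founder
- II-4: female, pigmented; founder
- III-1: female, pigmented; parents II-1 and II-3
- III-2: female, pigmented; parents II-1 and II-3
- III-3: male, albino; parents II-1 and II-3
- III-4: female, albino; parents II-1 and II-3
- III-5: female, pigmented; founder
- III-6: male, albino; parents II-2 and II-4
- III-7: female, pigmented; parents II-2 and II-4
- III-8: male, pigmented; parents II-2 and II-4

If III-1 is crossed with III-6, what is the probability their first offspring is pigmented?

2/3

II-1 is pigmented so carries Z and received z from I-2 (zz), so II-1 is Zz.
II-3 is pigmented so carries Z and passed z to III-3 (zz), so II-3 is Zz.
III-1 is a pigmented offspring of II-1 (Zz) × II-3 (Zz), whose cross gives 1/4 ZZ : 1/2 Zz : 1/4 zz; conditioning on being pigmented, III-1 is ZZ with probability 1/3, Zz with probability 2/3.
III-6 is albino, so III-6 is zz.
Summing over parental genotype combinations, P(offspring is pigmented) = 1/3·1 + 2/3·1/2 = 2/3.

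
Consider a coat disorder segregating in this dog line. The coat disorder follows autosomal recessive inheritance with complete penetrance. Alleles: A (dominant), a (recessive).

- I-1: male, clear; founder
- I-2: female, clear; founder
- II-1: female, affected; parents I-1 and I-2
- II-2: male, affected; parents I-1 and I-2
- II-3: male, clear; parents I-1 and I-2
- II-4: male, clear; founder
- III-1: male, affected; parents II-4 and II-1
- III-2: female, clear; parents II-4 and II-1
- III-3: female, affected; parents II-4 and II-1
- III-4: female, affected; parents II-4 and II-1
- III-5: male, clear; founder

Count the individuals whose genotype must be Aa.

4

Obligate heterozygotes: I-1 is clear so carries A and passed a to II-1 (aa), so I-1 is Aa; I-2 is clear so carries A and passed a to II-1 (aa), so I-2 is Aa; II-4 is clear so carries A and passed a to III-1 (aa), so II-4 is Aa; III-2 is clear so carries A and received a from II-1 (aa), so III-2 is Aa.
Every other individual is either homozygous by phenotype or has at least one consistent homozygous assignment, so the count is 4.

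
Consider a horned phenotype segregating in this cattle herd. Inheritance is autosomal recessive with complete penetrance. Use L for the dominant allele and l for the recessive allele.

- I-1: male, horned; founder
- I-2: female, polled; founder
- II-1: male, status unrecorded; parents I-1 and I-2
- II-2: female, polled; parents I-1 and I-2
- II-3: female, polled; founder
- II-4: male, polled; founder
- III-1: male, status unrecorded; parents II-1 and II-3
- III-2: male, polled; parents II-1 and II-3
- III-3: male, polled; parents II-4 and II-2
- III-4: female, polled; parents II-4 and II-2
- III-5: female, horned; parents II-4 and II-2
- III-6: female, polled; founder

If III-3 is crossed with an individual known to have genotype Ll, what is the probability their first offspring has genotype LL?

1/3

II-4 is polled so carries L and passed l to III-5 (ll), so II-4 is Ll.
II-2 is polled so carries L and received l from I-1 (ll), so II-2 is Ll.
III-3 is a polled offspring of II-4 (Ll) × II-2 (Ll), whose cross gives 1/4 LL : 1/2 Ll : 1/4 ll; conditioning on being polled, III-3 is LL with probability 1/3, Ll with probability 2/3.
Summing over parental genotype combinations, P(offspring has genotype LL) = 1/3·1/2 + 2/3·1/4 = 1/3.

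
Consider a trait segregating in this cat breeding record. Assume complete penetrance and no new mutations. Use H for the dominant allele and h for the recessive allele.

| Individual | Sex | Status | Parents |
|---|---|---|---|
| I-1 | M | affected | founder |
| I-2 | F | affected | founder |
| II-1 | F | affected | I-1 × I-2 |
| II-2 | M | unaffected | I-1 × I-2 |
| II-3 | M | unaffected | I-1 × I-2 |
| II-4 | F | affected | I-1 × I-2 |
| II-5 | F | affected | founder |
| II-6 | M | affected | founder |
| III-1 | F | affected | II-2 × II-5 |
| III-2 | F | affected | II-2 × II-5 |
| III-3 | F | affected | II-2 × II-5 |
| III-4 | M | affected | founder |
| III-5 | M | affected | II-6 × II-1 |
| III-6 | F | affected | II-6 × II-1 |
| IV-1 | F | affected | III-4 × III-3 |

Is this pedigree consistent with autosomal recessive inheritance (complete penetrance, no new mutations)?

Under autosomal recessive, II-2 (unaffected, male) cannot arise from I-1 (affected) × I-2 (affected).

No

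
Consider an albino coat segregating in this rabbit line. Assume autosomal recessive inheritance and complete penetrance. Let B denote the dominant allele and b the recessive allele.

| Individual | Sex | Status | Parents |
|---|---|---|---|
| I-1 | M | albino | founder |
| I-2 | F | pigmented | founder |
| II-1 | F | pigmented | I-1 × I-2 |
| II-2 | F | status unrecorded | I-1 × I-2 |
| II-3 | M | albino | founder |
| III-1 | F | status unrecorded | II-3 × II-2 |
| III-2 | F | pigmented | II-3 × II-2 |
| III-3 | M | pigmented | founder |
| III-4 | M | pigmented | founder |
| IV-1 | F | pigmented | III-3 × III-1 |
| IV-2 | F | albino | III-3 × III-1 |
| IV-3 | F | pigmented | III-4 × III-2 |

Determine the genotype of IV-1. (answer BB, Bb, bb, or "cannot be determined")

cannot be determined

IV-1's phenotype allows BB or Bb, and no parent or child forces a single allele at both positions; consistent genotype assignments exist with IV-1 as BB or Bb.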